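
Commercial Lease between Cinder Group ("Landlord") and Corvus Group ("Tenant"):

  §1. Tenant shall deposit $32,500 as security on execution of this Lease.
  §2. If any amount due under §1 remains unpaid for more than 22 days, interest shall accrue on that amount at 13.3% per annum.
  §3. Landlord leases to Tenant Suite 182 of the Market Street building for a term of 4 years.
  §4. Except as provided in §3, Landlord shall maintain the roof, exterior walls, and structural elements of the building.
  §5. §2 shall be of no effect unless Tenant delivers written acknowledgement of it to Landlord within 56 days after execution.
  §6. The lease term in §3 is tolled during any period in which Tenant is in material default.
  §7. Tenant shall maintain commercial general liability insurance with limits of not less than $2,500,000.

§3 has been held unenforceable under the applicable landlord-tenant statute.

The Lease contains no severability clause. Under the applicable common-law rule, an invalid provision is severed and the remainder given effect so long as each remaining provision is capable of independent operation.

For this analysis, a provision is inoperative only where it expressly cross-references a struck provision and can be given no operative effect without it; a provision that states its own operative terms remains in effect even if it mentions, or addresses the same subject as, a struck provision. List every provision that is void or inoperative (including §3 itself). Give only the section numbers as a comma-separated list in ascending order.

3, 6

§3 is struck. §6 operates only by reference to §3, so it falls with §3. Although §4 refers to §3, its operative terms do not depend on §3, so it remains in effect. Under the stated default rule, only provisions that cannot operate independently fall away; the rest are enforced. §1, §2, §4, §5, and §7 remain in effect.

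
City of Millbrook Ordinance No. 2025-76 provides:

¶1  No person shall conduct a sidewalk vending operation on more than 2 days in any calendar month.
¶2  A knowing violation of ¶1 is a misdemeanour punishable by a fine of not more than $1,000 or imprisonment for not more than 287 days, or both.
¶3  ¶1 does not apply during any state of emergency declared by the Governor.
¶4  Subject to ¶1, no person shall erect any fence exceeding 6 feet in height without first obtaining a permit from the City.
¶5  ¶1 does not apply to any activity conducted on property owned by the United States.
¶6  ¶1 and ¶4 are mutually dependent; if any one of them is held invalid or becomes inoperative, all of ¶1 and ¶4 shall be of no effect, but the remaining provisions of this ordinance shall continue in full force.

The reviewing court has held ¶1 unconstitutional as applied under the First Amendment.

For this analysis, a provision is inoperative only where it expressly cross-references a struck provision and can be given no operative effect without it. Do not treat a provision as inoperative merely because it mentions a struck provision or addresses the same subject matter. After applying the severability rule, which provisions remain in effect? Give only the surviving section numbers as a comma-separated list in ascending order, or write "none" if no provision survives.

6

¶1 is struck. ¶2 operates only by reference to ¶1, so it falls with ¶1. ¶3 operates only by reference to ¶1, so it falls with ¶1. ¶5 merely fixes the public-property exemption from ¶1; with ¶1 gone it has nothing to operate on and falls away. ¶6 declares ¶1 and ¶4 mutually dependent; since one of them has fallen, all of them are of no effect. That brings down ¶4 as well. The remainder continues in force under ¶6. Only ¶6 remains in effect.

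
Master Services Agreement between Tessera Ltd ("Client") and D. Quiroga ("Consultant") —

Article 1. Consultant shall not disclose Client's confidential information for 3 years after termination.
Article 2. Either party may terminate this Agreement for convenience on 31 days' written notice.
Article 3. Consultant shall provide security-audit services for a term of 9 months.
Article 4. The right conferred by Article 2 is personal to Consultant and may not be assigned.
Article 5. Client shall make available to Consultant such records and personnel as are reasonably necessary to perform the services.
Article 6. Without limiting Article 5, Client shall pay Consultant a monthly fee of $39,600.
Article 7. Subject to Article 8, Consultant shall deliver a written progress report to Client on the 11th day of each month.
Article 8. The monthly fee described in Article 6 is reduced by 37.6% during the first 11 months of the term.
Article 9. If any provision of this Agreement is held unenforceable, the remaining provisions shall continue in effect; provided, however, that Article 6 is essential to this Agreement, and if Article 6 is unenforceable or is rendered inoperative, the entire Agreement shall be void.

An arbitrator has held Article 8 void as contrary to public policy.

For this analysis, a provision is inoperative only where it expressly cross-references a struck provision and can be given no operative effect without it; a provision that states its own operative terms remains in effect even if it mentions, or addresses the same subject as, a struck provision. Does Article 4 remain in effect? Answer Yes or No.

Article 8 is struck. Article 7 mentions Article 8 but its own obligation stands independently of Article 8, so Article 7 is not affected. Nothing else in the Agreement is defined by reference to Article 8. Article 9 makes Article 6 an essential term, but Article 6 is unaffected, so the severability proviso in Article 9 preserves the remaining provisions. That leaves Article 1, Article 2, Article 3, Article 4, Article 5, Article 6, Article 7, and Article 9 in effect. Article 4 is among the surviving provisions, so the answer is yes.

Yes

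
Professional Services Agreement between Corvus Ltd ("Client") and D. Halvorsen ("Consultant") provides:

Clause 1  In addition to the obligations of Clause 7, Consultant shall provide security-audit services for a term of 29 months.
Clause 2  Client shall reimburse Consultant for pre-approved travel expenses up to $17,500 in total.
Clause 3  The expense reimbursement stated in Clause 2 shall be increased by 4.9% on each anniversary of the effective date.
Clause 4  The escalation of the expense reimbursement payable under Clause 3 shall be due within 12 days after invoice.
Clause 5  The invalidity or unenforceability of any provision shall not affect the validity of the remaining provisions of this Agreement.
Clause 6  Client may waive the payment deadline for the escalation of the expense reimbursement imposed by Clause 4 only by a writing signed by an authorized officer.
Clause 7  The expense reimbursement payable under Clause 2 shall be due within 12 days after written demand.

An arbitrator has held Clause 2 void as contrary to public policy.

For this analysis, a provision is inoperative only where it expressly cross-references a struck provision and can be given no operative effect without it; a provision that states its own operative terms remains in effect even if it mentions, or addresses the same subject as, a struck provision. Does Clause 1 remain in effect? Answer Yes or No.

Clause 2 is struck. Clause 3 has no operative effect of its own apart from Clause 2 and is therefore inoperative. Clause 7 operates only by reference to Clause 2, so it falls with Clause 2. The whole of Clause 4 is the payment deadline for the escalation of the expense reimbursement, defined by reference to Clause 3, so Clause 4 cannot stand once Clause 3 is removed. The only function of Clause 6 is the waiver condition for Clause 4, so it cannot stand once Clause 4 is removed. Clause 1 mentions Clause 7 but its own obligation stands independently of Clause 7, so Clause 1 is not affected. Under the severability clause in Clause 5, the remaining provisions continue in force. Clause 1 and Clause 5 remain in effect. Clause 1 is among the surviving provisions, so the answer is yes.

Yes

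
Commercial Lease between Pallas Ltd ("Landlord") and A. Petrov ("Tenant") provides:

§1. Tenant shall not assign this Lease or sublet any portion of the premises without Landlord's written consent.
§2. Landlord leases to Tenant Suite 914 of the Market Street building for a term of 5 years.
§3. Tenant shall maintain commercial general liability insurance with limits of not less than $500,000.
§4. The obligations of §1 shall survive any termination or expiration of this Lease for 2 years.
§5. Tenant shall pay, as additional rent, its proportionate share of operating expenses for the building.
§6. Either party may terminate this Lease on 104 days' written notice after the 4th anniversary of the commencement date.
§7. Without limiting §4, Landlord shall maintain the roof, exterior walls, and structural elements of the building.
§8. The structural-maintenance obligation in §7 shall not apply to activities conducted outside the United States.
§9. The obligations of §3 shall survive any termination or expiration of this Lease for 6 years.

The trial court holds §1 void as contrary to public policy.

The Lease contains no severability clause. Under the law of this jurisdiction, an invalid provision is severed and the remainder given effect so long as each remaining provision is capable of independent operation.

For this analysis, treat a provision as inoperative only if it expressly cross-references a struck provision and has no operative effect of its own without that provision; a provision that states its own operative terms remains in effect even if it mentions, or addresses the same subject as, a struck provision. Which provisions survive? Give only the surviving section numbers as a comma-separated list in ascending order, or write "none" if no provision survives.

2, 3, 5, 6, 7, 8, 9

§1 is struck. The only function of §4 is the survival period for §1, so it cannot stand once §1 is removed. §7 mentions §4 but its own obligation stands independently of §4, so §7 is not affected. Under the stated default rule, only provisions that cannot operate independently fall away; the rest are enforced. The provisions still in force are §2, §3, §5, §6, §7, §8, and §9.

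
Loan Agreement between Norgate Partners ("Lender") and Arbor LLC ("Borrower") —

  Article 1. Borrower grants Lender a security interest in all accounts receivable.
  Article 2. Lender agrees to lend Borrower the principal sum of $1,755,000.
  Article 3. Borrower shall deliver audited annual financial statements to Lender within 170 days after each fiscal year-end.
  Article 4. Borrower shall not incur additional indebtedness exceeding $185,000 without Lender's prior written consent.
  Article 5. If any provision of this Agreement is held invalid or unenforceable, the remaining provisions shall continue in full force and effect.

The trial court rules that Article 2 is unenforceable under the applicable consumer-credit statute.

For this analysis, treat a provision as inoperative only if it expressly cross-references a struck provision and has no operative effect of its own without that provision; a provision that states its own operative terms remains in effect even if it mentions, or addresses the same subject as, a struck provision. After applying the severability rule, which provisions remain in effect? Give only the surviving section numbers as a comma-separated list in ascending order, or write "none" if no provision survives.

Article 2 is struck. Nothing else in the Agreement is defined by reference to Article 2. Article 5 is a severability clause and preserves every provision that can still be given independent effect. That leaves Article 1, Article 3, Article 4, and Article 5 in effect.

1, 3, 4, 5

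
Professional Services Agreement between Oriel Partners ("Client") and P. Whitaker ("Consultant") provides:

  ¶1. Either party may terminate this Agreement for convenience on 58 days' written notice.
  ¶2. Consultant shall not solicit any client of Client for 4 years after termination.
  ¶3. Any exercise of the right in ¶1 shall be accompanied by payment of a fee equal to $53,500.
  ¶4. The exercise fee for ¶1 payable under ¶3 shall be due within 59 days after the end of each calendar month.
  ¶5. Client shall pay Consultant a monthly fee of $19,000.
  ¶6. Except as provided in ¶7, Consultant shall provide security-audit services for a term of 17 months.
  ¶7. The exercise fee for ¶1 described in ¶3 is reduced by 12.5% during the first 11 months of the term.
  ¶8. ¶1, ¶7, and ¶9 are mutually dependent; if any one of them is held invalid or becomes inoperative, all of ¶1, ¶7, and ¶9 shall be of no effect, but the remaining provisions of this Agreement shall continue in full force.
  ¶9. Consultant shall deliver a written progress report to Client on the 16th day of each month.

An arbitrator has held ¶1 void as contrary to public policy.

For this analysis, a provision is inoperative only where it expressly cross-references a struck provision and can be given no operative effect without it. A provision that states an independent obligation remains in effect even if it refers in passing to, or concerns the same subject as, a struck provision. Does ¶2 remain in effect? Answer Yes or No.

¶1 is struck. ¶3 has no operative effect of its own apart from ¶1 and is therefore inoperative. ¶4 has no operative effect of its own apart from ¶3 and is therefore inoperative. ¶7 does nothing except set the introductory reduction to the exercise fee for ¶1 by reference to ¶3; with ¶3 gone it has no independent effect and is inoperative. Although ¶6 refers to ¶7, its operative terms do not depend on ¶7, so it remains in effect. ¶8 declares ¶1, ¶7, and ¶9 mutually dependent; since one of them has fallen, all of them are of no effect. That brings down ¶9 as well. The remainder continues in force under ¶8. ¶2, ¶5, ¶6, and ¶8 remain in effect. ¶2 is among the surviving provisions, so the answer is yes.

Yes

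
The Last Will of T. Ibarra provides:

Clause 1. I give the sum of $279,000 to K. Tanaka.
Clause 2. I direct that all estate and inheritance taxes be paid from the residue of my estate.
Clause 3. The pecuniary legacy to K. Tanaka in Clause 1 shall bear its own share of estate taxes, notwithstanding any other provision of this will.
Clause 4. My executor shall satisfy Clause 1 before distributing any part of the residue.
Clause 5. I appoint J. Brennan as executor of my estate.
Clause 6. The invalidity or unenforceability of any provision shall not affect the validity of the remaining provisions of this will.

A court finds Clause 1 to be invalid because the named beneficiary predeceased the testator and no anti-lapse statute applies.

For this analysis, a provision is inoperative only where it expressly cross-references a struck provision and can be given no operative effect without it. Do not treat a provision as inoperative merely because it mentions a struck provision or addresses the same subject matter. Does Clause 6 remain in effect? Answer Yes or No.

Clause 1 is struck. Clause 3 merely fixes the tax charge on Clause 1; with Clause 1 gone it has nothing to operate on and falls away. Clause 4 merely fixes the priority direction for Clause 1; with Clause 1 gone it has nothing to operate on and falls away. Under the severability clause in Clause 6, the remaining provisions continue in force. The provisions still in force are Clause 2, Clause 5, and Clause 6. Clause 6 is among the surviving provisions, so the answer is yes.

Yes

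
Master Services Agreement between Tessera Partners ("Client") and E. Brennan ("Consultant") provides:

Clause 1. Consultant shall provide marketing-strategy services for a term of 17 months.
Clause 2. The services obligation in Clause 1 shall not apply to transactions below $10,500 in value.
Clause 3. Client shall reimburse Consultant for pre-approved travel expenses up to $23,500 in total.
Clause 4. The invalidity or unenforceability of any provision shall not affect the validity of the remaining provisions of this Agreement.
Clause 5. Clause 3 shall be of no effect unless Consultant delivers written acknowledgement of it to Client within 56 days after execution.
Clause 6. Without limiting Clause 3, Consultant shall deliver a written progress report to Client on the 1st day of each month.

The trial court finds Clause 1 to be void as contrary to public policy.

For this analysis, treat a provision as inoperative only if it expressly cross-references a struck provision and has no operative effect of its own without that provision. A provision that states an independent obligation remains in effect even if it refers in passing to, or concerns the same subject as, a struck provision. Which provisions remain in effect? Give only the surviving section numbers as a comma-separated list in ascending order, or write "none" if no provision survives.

3, 4, 5, 6

Clause 1 is struck. Clause 2 operates only by reference to Clause 1, so it falls with Clause 1. Under the severability clause in Clause 4, the remaining provisions continue in force. The provisions still in force are Clause 3, Clause 4, Clause 5, and Clause 6.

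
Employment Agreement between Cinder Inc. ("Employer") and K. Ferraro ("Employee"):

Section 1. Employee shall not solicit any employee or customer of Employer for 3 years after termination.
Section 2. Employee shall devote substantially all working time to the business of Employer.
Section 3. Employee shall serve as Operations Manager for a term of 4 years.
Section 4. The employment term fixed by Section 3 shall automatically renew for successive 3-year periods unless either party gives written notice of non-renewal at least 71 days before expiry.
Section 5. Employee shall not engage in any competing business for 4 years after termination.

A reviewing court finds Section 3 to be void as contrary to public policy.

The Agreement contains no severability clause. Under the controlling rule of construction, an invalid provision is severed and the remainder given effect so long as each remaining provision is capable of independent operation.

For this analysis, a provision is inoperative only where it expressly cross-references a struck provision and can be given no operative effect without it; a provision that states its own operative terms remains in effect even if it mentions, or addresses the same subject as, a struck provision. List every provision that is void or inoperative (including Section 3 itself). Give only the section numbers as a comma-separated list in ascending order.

Section 3 is struck. The whole of Section 4 is the renewal of the employment term, defined by reference to Section 3, so Section 4 cannot stand once Section 3 is removed. Under the stated default rule, only provisions that cannot operate independently fall away; the rest are enforced. Section 1, Section 2, and Section 5 remain in effect.

3, 4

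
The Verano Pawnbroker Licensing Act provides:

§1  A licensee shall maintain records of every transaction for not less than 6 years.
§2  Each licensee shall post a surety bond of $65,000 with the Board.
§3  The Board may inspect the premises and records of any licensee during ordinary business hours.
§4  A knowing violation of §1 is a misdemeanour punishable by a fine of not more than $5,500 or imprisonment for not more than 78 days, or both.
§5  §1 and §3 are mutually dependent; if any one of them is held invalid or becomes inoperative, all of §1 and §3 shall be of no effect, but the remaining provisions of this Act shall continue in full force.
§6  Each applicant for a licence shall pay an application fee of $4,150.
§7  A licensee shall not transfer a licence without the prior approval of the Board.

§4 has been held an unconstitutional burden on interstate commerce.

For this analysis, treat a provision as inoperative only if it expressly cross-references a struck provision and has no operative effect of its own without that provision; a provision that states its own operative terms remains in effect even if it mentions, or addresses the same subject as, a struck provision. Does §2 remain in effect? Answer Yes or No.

§4 is struck. No other provision's operative terms depend on §4. §5 ties §1 and §3 together, but none of those is affected here; the remaining provisions continue in force under §5. §1, §2, §3, §5, §6, and §7 remain in effect. §2 is among the surviving provisions, so the answer is yes.

Yes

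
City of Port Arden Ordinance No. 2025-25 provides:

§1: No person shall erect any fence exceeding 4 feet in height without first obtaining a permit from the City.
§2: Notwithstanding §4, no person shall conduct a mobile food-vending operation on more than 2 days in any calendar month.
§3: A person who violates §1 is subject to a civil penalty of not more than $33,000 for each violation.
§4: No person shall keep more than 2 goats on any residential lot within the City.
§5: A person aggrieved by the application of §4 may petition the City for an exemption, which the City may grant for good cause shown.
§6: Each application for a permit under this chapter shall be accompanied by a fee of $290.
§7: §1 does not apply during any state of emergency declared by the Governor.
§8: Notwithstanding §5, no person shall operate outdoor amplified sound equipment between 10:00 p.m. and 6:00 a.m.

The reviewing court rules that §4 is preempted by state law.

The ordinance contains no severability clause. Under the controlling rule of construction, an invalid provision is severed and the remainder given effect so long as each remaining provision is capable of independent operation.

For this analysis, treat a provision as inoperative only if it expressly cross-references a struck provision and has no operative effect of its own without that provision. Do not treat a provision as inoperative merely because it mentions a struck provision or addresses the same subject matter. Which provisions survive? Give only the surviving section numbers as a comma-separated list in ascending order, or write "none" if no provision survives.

§4 is struck. §5 merely fixes the exemption procedure for §4; with §4 gone it has nothing to operate on and falls away. Although §2 refers to §4, its operative terms do not depend on §4, so it remains in effect. Although §8 refers to §5, its operative terms do not depend on §5, so it remains in effect. With no severability clause, the stated default rule severs what cannot stand and enforces each remaining provision that can operate on its own. That leaves §1, §2, §3, §6, §7, and §8 in effect.

1, 2, 3, 6, 7, 8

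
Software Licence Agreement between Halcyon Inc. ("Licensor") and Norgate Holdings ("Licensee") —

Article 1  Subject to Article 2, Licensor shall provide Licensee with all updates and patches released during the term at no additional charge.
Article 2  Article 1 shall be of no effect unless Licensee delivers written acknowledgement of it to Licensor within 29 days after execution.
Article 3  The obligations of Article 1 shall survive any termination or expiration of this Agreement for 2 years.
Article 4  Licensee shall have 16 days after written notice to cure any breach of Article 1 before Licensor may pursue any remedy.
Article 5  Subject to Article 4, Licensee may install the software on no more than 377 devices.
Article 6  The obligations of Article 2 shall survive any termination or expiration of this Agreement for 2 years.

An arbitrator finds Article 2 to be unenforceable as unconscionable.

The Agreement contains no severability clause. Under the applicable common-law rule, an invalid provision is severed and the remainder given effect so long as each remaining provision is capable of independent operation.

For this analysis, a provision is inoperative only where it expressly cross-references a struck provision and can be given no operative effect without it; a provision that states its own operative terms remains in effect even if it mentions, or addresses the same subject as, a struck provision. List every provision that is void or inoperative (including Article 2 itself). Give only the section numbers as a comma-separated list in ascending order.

2, 6

Article 2 is struck. Article 6 has no operative effect of its own apart from Article 2 and is therefore inoperative. Although Article 1 refers to Article 2, its operative terms do not depend on Article 2, so it remains in effect. Under the stated default rule, only provisions that cannot operate independently fall away; the rest are enforced. That leaves Article 1, Article 3, Article 4, and Article 5 in effect.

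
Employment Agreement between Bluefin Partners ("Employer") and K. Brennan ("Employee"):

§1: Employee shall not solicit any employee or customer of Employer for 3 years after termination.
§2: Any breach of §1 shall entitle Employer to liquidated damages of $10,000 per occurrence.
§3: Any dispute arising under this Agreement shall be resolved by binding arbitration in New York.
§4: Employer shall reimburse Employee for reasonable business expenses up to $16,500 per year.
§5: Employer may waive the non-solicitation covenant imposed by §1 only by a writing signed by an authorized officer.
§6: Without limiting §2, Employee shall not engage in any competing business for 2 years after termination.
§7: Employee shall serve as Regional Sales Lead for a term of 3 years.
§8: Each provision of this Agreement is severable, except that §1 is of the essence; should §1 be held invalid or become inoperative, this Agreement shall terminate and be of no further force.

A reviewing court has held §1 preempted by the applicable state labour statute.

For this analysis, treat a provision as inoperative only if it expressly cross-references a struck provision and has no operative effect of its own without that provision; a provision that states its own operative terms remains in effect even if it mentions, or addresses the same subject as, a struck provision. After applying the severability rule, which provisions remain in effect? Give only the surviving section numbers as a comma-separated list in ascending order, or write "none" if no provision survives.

none

§1 is struck. §2 operates only by reference to §1, so it falls with §1. §5 has no operative effect of its own apart from §1 and is therefore inoperative. §8 makes §1 an essential term, and §1 is the provision held invalid; under §8, the entire Agreement is therefore void. No provision of the Agreement survives.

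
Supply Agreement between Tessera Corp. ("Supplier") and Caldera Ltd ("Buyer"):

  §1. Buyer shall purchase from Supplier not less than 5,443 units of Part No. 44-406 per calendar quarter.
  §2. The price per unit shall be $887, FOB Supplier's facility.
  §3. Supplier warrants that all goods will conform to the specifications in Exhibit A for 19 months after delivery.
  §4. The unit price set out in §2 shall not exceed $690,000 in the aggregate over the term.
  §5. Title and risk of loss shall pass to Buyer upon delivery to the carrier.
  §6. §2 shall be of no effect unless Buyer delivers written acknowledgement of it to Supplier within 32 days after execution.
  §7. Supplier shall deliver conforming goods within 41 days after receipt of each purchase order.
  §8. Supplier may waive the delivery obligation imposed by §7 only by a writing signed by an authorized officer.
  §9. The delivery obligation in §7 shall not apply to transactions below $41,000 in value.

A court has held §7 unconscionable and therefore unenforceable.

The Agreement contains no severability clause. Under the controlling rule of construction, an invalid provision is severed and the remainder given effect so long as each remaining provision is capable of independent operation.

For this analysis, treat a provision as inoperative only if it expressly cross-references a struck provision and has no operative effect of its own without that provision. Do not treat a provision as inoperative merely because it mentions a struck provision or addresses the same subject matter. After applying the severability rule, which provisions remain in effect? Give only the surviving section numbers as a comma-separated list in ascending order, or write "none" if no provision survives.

1, 2, 3, 4, 5, 6

§7 is struck. The only function of §8 is the waiver condition for §7, so it cannot stand once §7 is removed. The whole of §9 is the carve-out from the delivery obligation, defined by reference to §7, so §9 cannot stand once §7 is removed. With no severability clause, the stated default rule severs what cannot stand and enforces each remaining provision that can operate on its own. That leaves §1, §2, §3, §4, §5, and §6 in effect.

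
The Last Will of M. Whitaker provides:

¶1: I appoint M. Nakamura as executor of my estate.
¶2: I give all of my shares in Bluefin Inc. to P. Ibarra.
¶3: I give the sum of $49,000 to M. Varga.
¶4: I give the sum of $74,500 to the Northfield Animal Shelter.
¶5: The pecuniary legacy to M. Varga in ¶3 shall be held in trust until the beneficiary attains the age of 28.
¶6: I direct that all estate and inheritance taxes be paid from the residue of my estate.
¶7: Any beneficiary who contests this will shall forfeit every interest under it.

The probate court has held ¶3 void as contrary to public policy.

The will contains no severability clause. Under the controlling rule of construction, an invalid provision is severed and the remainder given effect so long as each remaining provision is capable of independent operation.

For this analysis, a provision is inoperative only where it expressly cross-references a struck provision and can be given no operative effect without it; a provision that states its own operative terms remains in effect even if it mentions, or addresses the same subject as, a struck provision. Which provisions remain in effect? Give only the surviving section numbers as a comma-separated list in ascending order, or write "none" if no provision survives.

¶3 is struck. ¶5 merely fixes the trust for ¶3; with ¶3 gone it has nothing to operate on and falls away. Under the stated default rule, only provisions that cannot operate independently fall away; the rest are enforced. That leaves ¶1, ¶2, ¶4, ¶6, and ¶7 in effect.

1, 2, 4, 6, 7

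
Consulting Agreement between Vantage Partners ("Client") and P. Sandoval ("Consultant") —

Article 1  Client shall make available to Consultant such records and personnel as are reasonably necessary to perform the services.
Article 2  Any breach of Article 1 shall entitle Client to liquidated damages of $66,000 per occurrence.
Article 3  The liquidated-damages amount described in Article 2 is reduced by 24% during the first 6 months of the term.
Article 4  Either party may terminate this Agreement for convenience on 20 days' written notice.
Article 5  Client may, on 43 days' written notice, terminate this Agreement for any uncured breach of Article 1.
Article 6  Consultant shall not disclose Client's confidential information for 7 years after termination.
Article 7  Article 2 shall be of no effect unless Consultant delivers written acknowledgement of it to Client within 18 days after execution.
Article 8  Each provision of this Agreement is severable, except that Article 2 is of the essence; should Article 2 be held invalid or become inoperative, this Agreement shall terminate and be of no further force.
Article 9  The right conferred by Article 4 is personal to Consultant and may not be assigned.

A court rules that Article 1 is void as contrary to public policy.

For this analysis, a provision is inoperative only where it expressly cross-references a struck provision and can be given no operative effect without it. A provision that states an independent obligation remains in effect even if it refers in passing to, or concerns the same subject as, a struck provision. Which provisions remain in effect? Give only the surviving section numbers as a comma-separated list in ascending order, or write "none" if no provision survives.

Article 1 is struck. Article 2 does nothing except set the liquidated-damages amount by reference to Article 1; with Article 1 gone it has no independent effect and is inoperative. The only function of Article 5 is the termination right for breach of Article 1, so it cannot stand once Article 1 is removed. Article 3 operates only by reference to Article 2, so it falls with Article 2. Article 7 has no operative effect of its own apart from Article 2 and is therefore inoperative. Article 8 makes Article 2 an essential term, and Article 2 has been rendered inoperative by the cascade; under Article 8, the entire Agreement is therefore void. No provision of the Agreement survives.

none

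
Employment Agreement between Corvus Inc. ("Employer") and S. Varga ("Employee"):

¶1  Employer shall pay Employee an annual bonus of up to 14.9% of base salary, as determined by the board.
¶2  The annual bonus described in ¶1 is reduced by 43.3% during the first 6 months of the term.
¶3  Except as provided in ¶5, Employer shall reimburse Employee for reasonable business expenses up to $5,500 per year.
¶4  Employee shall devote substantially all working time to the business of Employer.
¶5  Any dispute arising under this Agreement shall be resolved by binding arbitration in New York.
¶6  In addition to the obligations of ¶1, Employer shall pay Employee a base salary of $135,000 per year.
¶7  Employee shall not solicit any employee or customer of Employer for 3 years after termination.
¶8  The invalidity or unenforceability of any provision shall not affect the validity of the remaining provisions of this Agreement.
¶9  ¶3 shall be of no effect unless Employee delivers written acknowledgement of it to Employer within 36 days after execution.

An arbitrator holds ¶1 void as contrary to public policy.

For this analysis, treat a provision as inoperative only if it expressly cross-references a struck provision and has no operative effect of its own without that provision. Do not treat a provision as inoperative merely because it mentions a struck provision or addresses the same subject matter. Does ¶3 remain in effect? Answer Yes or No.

Yes

¶1 is struck. The whole of ¶2 is the introductory reduction to the annual bonus, defined by reference to ¶1, so ¶2 cannot stand once ¶1 is removed. Although ¶6 refers to ¶1, its operative terms do not depend on ¶1, so it remains in effect. Under the severability clause in ¶8, the remaining provisions continue in force. ¶3, ¶4, ¶5, ¶6, ¶7, ¶8, and ¶9 remain in effect. ¶3 is among the surviving provisions, so the answer is yes.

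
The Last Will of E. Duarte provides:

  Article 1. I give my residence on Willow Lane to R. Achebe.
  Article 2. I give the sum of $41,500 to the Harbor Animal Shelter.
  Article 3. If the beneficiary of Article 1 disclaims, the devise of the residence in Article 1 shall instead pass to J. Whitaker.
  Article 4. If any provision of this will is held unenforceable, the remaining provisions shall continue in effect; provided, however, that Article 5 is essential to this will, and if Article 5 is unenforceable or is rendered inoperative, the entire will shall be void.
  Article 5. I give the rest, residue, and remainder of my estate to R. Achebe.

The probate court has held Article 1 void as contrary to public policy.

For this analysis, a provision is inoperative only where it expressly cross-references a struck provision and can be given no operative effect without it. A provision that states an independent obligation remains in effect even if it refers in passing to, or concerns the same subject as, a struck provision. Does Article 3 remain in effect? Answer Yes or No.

Article 1 is struck. Article 3 has no operative effect of its own apart from Article 1 and is therefore inoperative. Article 4 makes Article 5 an essential term, but Article 5 is unaffected, so the severability proviso in Article 4 preserves the remaining provisions. That leaves Article 2, Article 4, and Article 5 in effect. Article 3 is among the inoperative provisions, so the answer is no.

No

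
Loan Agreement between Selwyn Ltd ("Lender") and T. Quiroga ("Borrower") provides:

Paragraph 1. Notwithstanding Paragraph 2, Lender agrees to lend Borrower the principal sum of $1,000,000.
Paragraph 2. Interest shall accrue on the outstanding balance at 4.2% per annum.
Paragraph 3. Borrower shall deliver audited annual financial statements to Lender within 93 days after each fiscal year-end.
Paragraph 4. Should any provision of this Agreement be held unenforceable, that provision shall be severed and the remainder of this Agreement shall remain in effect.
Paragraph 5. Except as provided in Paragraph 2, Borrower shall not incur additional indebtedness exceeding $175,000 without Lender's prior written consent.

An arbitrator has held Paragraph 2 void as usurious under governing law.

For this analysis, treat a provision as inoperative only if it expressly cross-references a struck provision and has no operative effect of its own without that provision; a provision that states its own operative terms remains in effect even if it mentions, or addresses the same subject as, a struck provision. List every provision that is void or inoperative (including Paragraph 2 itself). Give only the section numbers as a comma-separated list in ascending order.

Paragraph 2 is struck. Paragraph 1 mentions Paragraph 2 but its own obligation stands independently of Paragraph 2, so Paragraph 1 is not affected. Paragraph 5 mentions Paragraph 2 but its own obligation stands independently of Paragraph 2, so Paragraph 5 is not affected. No other provision's operative terms depend on Paragraph 2. Under the severability clause in Paragraph 4, the remaining provisions continue in force. That leaves Paragraph 1, Paragraph 3, Paragraph 4, and Paragraph 5 in effect.

2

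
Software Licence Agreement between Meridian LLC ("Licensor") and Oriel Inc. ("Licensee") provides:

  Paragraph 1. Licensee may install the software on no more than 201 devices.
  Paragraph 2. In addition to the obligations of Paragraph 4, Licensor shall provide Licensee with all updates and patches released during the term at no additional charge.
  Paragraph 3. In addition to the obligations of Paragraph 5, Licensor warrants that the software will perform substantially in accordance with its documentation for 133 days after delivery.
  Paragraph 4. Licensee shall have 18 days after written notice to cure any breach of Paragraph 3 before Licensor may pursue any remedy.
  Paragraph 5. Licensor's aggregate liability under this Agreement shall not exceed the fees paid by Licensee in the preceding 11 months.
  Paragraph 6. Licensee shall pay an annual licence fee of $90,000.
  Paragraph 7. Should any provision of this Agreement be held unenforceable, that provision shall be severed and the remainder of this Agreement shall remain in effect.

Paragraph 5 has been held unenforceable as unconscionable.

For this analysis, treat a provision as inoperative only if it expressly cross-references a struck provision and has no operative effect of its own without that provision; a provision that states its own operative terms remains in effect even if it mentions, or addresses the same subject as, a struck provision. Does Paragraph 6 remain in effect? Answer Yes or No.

Paragraph 5 is struck. Although Paragraph 3 refers to Paragraph 5, its operative terms do not depend on Paragraph 5, so it remains in effect. No other provision's operative terms depend on Paragraph 5. Under the severability clause in Paragraph 7, the remaining provisions continue in force. The provisions still in force are Paragraph 1, Paragraph 2, Paragraph 3, Paragraph 4, Paragraph 6, and Paragraph 7. Paragraph 6 is among the surviving provisions, so the answer is yes.

Yes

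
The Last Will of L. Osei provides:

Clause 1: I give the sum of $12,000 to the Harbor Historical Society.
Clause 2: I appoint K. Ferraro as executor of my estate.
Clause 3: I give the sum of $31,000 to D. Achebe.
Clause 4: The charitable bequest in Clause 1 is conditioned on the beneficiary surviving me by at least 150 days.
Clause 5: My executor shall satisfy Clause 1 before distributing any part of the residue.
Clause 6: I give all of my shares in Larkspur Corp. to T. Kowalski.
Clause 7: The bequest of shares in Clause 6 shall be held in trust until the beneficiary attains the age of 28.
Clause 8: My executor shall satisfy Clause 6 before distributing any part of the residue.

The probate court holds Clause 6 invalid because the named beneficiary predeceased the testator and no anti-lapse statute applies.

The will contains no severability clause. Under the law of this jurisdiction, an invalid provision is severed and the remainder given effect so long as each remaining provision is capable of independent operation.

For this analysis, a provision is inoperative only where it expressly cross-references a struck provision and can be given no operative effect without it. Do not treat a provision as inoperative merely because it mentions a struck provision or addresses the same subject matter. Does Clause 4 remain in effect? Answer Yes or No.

Clause 6 is struck. Clause 7 merely fixes the trust for Clause 6; with Clause 6 gone it has nothing to operate on and falls away. Clause 8 operates only by reference to Clause 6, so it falls with Clause 6. Under the stated default rule, only provisions that cannot operate independently fall away; the rest are enforced. Clause 1, Clause 2, Clause 3, Clause 4, and Clause 5 remain in effect. Clause 4 is among the surviving provisions, so the answer is yes.

Yes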